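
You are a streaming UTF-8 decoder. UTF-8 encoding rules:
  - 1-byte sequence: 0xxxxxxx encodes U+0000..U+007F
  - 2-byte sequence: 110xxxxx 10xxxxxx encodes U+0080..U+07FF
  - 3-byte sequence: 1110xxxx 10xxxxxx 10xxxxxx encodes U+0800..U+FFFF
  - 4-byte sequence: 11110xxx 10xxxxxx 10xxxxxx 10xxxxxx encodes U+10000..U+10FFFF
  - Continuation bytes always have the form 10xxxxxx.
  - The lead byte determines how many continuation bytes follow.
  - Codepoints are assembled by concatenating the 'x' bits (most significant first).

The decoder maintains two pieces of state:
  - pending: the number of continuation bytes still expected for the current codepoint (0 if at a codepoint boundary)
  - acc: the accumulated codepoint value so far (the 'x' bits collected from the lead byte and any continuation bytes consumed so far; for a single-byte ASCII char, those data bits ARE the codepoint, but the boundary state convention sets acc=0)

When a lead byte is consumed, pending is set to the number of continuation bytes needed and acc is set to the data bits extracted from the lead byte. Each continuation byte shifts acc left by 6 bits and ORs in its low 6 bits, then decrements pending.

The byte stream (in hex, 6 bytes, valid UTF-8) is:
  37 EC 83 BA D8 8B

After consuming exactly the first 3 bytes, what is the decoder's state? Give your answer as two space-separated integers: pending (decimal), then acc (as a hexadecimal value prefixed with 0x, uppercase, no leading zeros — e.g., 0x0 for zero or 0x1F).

Answer: 1 0x303

Derivation:
Byte[0]=37: 1-byte. pending=0, acc=0x0
Byte[1]=EC: 3-byte lead. pending=2, acc=0xC
Byte[2]=83: continuation. acc=(acc<<6)|0x03=0x303, pending=1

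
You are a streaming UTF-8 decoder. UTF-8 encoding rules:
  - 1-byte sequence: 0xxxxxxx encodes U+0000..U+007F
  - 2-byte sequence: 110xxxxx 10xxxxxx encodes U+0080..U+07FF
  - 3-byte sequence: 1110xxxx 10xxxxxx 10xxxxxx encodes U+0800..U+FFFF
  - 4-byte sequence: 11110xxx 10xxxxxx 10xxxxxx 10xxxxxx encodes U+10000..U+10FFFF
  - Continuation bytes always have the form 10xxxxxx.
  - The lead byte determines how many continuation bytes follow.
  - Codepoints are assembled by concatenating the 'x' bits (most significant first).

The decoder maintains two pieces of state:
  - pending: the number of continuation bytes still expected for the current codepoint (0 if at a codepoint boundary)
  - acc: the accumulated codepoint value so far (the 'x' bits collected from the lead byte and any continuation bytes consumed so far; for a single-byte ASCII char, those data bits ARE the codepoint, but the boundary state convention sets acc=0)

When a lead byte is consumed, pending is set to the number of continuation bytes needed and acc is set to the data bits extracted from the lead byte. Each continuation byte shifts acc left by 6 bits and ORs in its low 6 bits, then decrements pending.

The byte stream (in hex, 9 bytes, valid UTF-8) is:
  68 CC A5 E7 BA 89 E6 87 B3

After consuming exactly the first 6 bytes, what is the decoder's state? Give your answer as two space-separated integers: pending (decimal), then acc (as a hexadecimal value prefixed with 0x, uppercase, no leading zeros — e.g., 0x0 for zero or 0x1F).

Byte[0]=68: 1-byte. pending=0, acc=0x0
Byte[1]=CC: 2-byte lead. pending=1, acc=0xC
Byte[2]=A5: continuation. acc=(acc<<6)|0x25=0x325, pending=0
Byte[3]=E7: 3-byte lead. pending=2, acc=0x7
Byte[4]=BA: continuation. acc=(acc<<6)|0x3A=0x1FA, pending=1
Byte[5]=89: continuation. acc=(acc<<6)|0x09=0x7E89, pending=0

Answer: 0 0x7E89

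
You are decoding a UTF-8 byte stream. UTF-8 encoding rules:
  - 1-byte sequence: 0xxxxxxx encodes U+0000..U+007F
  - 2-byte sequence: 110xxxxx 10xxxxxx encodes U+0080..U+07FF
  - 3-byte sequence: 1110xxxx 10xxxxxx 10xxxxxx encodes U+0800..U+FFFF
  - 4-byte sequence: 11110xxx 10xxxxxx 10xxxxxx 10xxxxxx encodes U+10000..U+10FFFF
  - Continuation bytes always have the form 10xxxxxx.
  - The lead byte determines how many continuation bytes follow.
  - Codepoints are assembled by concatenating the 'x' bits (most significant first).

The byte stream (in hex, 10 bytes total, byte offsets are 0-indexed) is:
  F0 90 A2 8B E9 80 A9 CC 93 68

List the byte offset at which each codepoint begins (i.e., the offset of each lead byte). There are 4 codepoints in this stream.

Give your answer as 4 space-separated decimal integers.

Byte[0]=F0: 4-byte lead, need 3 cont bytes. acc=0x0
Byte[1]=90: continuation. acc=(acc<<6)|0x10=0x10
Byte[2]=A2: continuation. acc=(acc<<6)|0x22=0x422
Byte[3]=8B: continuation. acc=(acc<<6)|0x0B=0x1088B
Completed: cp=U+1088B (starts at byte 0)
Byte[4]=E9: 3-byte lead, need 2 cont bytes. acc=0x9
Byte[5]=80: continuation. acc=(acc<<6)|0x00=0x240
Byte[6]=A9: continuation. acc=(acc<<6)|0x29=0x9029
Completed: cp=U+9029 (starts at byte 4)
Byte[7]=CC: 2-byte lead, need 1 cont bytes. acc=0xC
Byte[8]=93: continuation. acc=(acc<<6)|0x13=0x313
Completed: cp=U+0313 (starts at byte 7)
Byte[9]=68: 1-byte ASCII. cp=U+0068

Answer: 0 4 7 9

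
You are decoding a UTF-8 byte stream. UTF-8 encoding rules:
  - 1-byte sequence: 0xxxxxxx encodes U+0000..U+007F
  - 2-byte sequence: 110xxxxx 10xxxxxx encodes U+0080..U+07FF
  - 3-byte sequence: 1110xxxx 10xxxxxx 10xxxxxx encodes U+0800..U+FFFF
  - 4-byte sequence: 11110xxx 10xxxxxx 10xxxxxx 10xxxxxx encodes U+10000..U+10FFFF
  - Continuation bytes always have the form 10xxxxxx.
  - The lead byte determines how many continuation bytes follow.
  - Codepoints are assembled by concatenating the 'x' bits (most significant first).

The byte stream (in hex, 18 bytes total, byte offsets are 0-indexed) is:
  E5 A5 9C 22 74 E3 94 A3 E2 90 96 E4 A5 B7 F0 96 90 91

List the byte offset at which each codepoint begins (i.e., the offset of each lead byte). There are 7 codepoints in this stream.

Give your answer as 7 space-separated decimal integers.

Byte[0]=E5: 3-byte lead, need 2 cont bytes. acc=0x5
Byte[1]=A5: continuation. acc=(acc<<6)|0x25=0x165
Byte[2]=9C: continuation. acc=(acc<<6)|0x1C=0x595C
Completed: cp=U+595C (starts at byte 0)
Byte[3]=22: 1-byte ASCII. cp=U+0022
Byte[4]=74: 1-byte ASCII. cp=U+0074
Byte[5]=E3: 3-byte lead, need 2 cont bytes. acc=0x3
Byte[6]=94: continuation. acc=(acc<<6)|0x14=0xD4
Byte[7]=A3: continuation. acc=(acc<<6)|0x23=0x3523
Completed: cp=U+3523 (starts at byte 5)
Byte[8]=E2: 3-byte lead, need 2 cont bytes. acc=0x2
Byte[9]=90: continuation. acc=(acc<<6)|0x10=0x90
Byte[10]=96: continuation. acc=(acc<<6)|0x16=0x2416
Completed: cp=U+2416 (starts at byte 8)
Byte[11]=E4: 3-byte lead, need 2 cont bytes. acc=0x4
Byte[12]=A5: continuation. acc=(acc<<6)|0x25=0x125
Byte[13]=B7: continuation. acc=(acc<<6)|0x37=0x4977
Completed: cp=U+4977 (starts at byte 11)
Byte[14]=F0: 4-byte lead, need 3 cont bytes. acc=0x0
Byte[15]=96: continuation. acc=(acc<<6)|0x16=0x16
Byte[16]=90: continuation. acc=(acc<<6)|0x10=0x590
Byte[17]=91: continuation. acc=(acc<<6)|0x11=0x16411
Completed: cp=U+16411 (starts at byte 14)

Answer: 0 3 4 5 8 11 14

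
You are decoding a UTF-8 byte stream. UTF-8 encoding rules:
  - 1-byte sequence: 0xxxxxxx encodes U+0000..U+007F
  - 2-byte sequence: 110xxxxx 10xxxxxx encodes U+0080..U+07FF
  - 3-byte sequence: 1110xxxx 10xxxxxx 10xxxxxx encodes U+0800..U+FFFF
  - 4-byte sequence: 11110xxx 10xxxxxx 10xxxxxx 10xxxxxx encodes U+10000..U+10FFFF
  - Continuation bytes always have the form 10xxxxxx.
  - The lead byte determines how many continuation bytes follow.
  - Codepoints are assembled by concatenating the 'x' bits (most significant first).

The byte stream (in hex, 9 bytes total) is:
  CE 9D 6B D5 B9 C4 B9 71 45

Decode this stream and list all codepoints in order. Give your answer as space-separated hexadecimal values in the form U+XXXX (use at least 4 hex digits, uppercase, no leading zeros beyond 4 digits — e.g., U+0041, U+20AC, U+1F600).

Answer: U+039D U+006B U+0579 U+0139 U+0071 U+0045

Derivation:
Byte[0]=CE: 2-byte lead, need 1 cont bytes. acc=0xE
Byte[1]=9D: continuation. acc=(acc<<6)|0x1D=0x39D
Completed: cp=U+039D (starts at byte 0)
Byte[2]=6B: 1-byte ASCII. cp=U+006B
Byte[3]=D5: 2-byte lead, need 1 cont bytes. acc=0x15
Byte[4]=B9: continuation. acc=(acc<<6)|0x39=0x579
Completed: cp=U+0579 (starts at byte 3)
Byte[5]=C4: 2-byte lead, need 1 cont bytes. acc=0x4
Byte[6]=B9: continuation. acc=(acc<<6)|0x39=0x139
Completed: cp=U+0139 (starts at byte 5)
Byte[7]=71: 1-byte ASCII. cp=U+0071
Byte[8]=45: 1-byte ASCII. cp=U+0045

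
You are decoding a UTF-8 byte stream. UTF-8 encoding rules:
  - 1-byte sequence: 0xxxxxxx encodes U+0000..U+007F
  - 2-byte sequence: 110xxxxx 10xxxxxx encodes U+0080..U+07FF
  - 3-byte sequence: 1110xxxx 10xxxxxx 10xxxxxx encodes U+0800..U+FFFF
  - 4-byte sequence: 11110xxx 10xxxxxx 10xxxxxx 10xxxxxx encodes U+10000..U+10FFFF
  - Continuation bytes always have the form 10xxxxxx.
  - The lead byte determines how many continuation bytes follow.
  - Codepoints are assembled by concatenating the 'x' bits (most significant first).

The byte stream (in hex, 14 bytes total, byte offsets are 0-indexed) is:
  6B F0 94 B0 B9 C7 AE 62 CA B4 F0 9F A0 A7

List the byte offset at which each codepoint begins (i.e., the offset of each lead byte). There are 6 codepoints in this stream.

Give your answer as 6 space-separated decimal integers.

Byte[0]=6B: 1-byte ASCII. cp=U+006B
Byte[1]=F0: 4-byte lead, need 3 cont bytes. acc=0x0
Byte[2]=94: continuation. acc=(acc<<6)|0x14=0x14
Byte[3]=B0: continuation. acc=(acc<<6)|0x30=0x530
Byte[4]=B9: continuation. acc=(acc<<6)|0x39=0x14C39
Completed: cp=U+14C39 (starts at byte 1)
Byte[5]=C7: 2-byte lead, need 1 cont bytes. acc=0x7
Byte[6]=AE: continuation. acc=(acc<<6)|0x2E=0x1EE
Completed: cp=U+01EE (starts at byte 5)
Byte[7]=62: 1-byte ASCII. cp=U+0062
Byte[8]=CA: 2-byte lead, need 1 cont bytes. acc=0xA
Byte[9]=B4: continuation. acc=(acc<<6)|0x34=0x2B4
Completed: cp=U+02B4 (starts at byte 8)
Byte[10]=F0: 4-byte lead, need 3 cont bytes. acc=0x0
Byte[11]=9F: continuation. acc=(acc<<6)|0x1F=0x1F
Byte[12]=A0: continuation. acc=(acc<<6)|0x20=0x7E0
Byte[13]=A7: continuation. acc=(acc<<6)|0x27=0x1F827
Completed: cp=U+1F827 (starts at byte 10)

Answer: 0 1 5 7 8 10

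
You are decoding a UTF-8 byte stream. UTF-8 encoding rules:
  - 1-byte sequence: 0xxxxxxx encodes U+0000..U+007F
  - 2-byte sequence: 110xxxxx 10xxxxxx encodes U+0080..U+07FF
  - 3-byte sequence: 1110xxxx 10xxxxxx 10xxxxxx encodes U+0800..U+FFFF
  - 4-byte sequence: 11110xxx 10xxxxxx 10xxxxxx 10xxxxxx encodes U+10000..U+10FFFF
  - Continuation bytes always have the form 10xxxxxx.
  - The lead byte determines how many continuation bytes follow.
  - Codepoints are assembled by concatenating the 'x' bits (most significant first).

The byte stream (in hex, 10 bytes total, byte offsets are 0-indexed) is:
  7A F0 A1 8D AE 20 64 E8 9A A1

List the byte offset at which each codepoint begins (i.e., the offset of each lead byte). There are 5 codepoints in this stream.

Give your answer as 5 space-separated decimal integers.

Byte[0]=7A: 1-byte ASCII. cp=U+007A
Byte[1]=F0: 4-byte lead, need 3 cont bytes. acc=0x0
Byte[2]=A1: continuation. acc=(acc<<6)|0x21=0x21
Byte[3]=8D: continuation. acc=(acc<<6)|0x0D=0x84D
Byte[4]=AE: continuation. acc=(acc<<6)|0x2E=0x2136E
Completed: cp=U+2136E (starts at byte 1)
Byte[5]=20: 1-byte ASCII. cp=U+0020
Byte[6]=64: 1-byte ASCII. cp=U+0064
Byte[7]=E8: 3-byte lead, need 2 cont bytes. acc=0x8
Byte[8]=9A: continuation. acc=(acc<<6)|0x1A=0x21A
Byte[9]=A1: continuation. acc=(acc<<6)|0x21=0x86A1
Completed: cp=U+86A1 (starts at byte 7)

Answer: 0 1 5 6 7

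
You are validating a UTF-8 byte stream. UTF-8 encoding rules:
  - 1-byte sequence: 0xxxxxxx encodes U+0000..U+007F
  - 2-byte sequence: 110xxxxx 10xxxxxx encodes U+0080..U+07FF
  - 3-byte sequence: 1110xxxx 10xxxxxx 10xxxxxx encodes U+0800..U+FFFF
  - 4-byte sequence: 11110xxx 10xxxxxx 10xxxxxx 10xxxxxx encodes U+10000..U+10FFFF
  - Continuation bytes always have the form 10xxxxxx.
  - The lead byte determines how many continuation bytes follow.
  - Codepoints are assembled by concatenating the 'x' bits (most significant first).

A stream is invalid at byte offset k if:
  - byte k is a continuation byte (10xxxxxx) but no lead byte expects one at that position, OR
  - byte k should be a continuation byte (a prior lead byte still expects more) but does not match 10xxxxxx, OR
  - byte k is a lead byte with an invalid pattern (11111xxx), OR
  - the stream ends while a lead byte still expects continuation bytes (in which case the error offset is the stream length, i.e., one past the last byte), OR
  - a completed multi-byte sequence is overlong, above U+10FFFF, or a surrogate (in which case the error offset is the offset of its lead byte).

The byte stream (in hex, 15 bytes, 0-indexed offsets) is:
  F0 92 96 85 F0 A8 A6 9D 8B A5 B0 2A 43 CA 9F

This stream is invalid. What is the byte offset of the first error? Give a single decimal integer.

Answer: 8

Derivation:
Byte[0]=F0: 4-byte lead, need 3 cont bytes. acc=0x0
Byte[1]=92: continuation. acc=(acc<<6)|0x12=0x12
Byte[2]=96: continuation. acc=(acc<<6)|0x16=0x496
Byte[3]=85: continuation. acc=(acc<<6)|0x05=0x12585
Completed: cp=U+12585 (starts at byte 0)
Byte[4]=F0: 4-byte lead, need 3 cont bytes. acc=0x0
Byte[5]=A8: continuation. acc=(acc<<6)|0x28=0x28
Byte[6]=A6: continuation. acc=(acc<<6)|0x26=0xA26
Byte[7]=9D: continuation. acc=(acc<<6)|0x1D=0x2899D
Completed: cp=U+2899D (starts at byte 4)
Byte[8]=8B: INVALID lead byte (not 0xxx/110x/1110/11110)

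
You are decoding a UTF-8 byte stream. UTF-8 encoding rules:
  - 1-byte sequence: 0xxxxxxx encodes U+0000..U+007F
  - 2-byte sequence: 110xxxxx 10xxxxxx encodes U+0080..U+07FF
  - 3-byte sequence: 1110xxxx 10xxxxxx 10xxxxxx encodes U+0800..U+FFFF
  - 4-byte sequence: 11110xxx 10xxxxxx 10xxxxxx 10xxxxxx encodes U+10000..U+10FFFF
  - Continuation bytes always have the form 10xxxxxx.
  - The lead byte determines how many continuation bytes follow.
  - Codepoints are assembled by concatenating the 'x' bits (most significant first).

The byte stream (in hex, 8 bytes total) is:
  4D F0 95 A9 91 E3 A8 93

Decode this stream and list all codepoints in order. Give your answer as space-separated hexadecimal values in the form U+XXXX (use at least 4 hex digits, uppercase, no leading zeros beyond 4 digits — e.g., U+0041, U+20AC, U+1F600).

Byte[0]=4D: 1-byte ASCII. cp=U+004D
Byte[1]=F0: 4-byte lead, need 3 cont bytes. acc=0x0
Byte[2]=95: continuation. acc=(acc<<6)|0x15=0x15
Byte[3]=A9: continuation. acc=(acc<<6)|0x29=0x569
Byte[4]=91: continuation. acc=(acc<<6)|0x11=0x15A51
Completed: cp=U+15A51 (starts at byte 1)
Byte[5]=E3: 3-byte lead, need 2 cont bytes. acc=0x3
Byte[6]=A8: continuation. acc=(acc<<6)|0x28=0xE8
Byte[7]=93: continuation. acc=(acc<<6)|0x13=0x3A13
Completed: cp=U+3A13 (starts at byte 5)

Answer: U+004D U+15A51 U+3A13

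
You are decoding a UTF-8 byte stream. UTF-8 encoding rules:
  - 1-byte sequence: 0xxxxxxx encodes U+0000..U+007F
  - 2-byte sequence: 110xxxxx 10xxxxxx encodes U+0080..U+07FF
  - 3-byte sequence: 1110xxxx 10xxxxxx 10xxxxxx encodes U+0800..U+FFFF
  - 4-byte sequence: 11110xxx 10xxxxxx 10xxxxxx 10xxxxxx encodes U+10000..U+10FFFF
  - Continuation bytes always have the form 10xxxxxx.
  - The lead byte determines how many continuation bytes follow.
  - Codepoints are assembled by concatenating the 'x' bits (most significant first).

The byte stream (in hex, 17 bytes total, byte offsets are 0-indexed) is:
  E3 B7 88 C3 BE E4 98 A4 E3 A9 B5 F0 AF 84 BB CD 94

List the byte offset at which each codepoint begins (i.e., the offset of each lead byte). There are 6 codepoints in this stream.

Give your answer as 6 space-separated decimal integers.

Byte[0]=E3: 3-byte lead, need 2 cont bytes. acc=0x3
Byte[1]=B7: continuation. acc=(acc<<6)|0x37=0xF7
Byte[2]=88: continuation. acc=(acc<<6)|0x08=0x3DC8
Completed: cp=U+3DC8 (starts at byte 0)
Byte[3]=C3: 2-byte lead, need 1 cont bytes. acc=0x3
Byte[4]=BE: continuation. acc=(acc<<6)|0x3E=0xFE
Completed: cp=U+00FE (starts at byte 3)
Byte[5]=E4: 3-byte lead, need 2 cont bytes. acc=0x4
Byte[6]=98: continuation. acc=(acc<<6)|0x18=0x118
Byte[7]=A4: continuation. acc=(acc<<6)|0x24=0x4624
Completed: cp=U+4624 (starts at byte 5)
Byte[8]=E3: 3-byte lead, need 2 cont bytes. acc=0x3
Byte[9]=A9: continuation. acc=(acc<<6)|0x29=0xE9
Byte[10]=B5: continuation. acc=(acc<<6)|0x35=0x3A75
Completed: cp=U+3A75 (starts at byte 8)
Byte[11]=F0: 4-byte lead, need 3 cont bytes. acc=0x0
Byte[12]=AF: continuation. acc=(acc<<6)|0x2F=0x2F
Byte[13]=84: continuation. acc=(acc<<6)|0x04=0xBC4
Byte[14]=BB: continuation. acc=(acc<<6)|0x3B=0x2F13B
Completed: cp=U+2F13B (starts at byte 11)
Byte[15]=CD: 2-byte lead, need 1 cont bytes. acc=0xD
Byte[16]=94: continuation. acc=(acc<<6)|0x14=0x354
Completed: cp=U+0354 (starts at byte 15)

Answer: 0 3 5 8 11 15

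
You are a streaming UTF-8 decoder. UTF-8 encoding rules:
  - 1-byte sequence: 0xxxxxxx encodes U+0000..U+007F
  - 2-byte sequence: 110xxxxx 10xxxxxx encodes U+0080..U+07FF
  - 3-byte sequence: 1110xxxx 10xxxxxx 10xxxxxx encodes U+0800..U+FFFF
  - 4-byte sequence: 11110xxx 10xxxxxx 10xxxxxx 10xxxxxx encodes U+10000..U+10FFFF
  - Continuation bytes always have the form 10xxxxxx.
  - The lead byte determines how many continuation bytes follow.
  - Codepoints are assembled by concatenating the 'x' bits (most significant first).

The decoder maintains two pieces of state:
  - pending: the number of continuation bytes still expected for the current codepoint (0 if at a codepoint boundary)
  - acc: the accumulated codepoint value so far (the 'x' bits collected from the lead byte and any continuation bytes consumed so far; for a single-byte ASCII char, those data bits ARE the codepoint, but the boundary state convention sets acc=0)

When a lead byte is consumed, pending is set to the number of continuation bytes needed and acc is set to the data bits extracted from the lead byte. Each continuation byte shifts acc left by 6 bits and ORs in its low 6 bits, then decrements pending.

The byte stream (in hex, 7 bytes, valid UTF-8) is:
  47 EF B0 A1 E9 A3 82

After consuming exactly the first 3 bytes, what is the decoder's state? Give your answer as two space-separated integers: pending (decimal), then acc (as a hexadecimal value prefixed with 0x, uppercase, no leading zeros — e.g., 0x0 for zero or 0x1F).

Answer: 1 0x3F0

Derivation:
Byte[0]=47: 1-byte. pending=0, acc=0x0
Byte[1]=EF: 3-byte lead. pending=2, acc=0xF
Byte[2]=B0: continuation. acc=(acc<<6)|0x30=0x3F0, pending=1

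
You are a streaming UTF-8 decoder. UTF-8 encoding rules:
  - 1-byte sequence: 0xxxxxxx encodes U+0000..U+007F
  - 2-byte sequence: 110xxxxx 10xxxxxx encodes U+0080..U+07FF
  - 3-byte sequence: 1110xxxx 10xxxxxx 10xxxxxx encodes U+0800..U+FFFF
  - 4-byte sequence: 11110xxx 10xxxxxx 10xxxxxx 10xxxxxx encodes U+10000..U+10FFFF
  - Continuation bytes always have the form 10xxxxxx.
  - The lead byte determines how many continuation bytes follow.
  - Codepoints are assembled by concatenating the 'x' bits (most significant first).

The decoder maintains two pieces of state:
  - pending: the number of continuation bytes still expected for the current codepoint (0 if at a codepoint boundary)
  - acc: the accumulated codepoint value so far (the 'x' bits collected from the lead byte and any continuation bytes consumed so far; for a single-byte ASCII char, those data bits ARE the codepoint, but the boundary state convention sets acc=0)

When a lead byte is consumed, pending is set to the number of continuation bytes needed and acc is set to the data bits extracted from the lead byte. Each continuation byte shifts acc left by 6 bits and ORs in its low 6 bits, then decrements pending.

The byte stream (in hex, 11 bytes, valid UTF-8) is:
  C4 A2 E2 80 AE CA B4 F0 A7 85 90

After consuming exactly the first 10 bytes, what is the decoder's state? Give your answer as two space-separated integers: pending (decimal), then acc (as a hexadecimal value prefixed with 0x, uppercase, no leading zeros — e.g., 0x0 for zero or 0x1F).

Answer: 1 0x9C5

Derivation:
Byte[0]=C4: 2-byte lead. pending=1, acc=0x4
Byte[1]=A2: continuation. acc=(acc<<6)|0x22=0x122, pending=0
Byte[2]=E2: 3-byte lead. pending=2, acc=0x2
Byte[3]=80: continuation. acc=(acc<<6)|0x00=0x80, pending=1
Byte[4]=AE: continuation. acc=(acc<<6)|0x2E=0x202E, pending=0
Byte[5]=CA: 2-byte lead. pending=1, acc=0xA
Byte[6]=B4: continuation. acc=(acc<<6)|0x34=0x2B4, pending=0
Byte[7]=F0: 4-byte lead. pending=3, acc=0x0
Byte[8]=A7: continuation. acc=(acc<<6)|0x27=0x27, pending=2
Byte[9]=85: continuation. acc=(acc<<6)|0x05=0x9C5, pending=1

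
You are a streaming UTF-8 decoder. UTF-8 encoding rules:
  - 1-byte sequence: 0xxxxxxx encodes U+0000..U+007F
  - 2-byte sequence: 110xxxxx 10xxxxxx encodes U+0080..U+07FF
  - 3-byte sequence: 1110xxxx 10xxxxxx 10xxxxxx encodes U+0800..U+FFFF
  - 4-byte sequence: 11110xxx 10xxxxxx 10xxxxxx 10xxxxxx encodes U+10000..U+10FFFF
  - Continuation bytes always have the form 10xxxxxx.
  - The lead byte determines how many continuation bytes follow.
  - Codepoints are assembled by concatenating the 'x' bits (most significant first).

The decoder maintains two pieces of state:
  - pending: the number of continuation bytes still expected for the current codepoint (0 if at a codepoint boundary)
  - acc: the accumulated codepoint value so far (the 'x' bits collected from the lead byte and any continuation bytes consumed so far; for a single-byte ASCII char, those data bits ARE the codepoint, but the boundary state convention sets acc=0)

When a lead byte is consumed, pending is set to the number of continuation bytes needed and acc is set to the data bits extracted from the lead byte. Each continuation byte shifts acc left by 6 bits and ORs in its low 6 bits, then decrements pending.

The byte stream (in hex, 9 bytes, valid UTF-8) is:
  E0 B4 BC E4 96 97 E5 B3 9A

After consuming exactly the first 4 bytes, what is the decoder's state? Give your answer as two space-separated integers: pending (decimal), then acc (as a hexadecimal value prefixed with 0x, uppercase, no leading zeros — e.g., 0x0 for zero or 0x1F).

Byte[0]=E0: 3-byte lead. pending=2, acc=0x0
Byte[1]=B4: continuation. acc=(acc<<6)|0x34=0x34, pending=1
Byte[2]=BC: continuation. acc=(acc<<6)|0x3C=0xD3C, pending=0
Byte[3]=E4: 3-byte lead. pending=2, acc=0x4

Answer: 2 0x4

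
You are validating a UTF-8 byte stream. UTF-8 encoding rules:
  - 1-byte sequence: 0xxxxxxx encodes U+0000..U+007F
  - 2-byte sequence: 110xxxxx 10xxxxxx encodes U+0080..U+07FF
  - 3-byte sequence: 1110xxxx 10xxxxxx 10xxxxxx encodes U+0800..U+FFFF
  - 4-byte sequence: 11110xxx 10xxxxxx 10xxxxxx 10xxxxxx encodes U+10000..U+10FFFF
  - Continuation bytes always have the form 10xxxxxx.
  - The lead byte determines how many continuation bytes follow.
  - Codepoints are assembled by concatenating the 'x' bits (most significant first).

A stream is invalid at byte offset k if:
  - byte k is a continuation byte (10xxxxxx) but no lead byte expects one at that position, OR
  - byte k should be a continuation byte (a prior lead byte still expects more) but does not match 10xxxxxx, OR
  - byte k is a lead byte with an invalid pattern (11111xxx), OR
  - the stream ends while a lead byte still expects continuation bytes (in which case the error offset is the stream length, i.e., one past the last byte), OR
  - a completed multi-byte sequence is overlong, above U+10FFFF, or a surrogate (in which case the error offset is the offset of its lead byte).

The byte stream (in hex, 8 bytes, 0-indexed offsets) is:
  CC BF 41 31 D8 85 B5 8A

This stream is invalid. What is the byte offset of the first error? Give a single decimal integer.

Byte[0]=CC: 2-byte lead, need 1 cont bytes. acc=0xC
Byte[1]=BF: continuation. acc=(acc<<6)|0x3F=0x33F
Completed: cp=U+033F (starts at byte 0)
Byte[2]=41: 1-byte ASCII. cp=U+0041
Byte[3]=31: 1-byte ASCII. cp=U+0031
Byte[4]=D8: 2-byte lead, need 1 cont bytes. acc=0x18
Byte[5]=85: continuation. acc=(acc<<6)|0x05=0x605
Completed: cp=U+0605 (starts at byte 4)
Byte[6]=B5: INVALID lead byte (not 0xxx/110x/1110/11110)

Answer: 6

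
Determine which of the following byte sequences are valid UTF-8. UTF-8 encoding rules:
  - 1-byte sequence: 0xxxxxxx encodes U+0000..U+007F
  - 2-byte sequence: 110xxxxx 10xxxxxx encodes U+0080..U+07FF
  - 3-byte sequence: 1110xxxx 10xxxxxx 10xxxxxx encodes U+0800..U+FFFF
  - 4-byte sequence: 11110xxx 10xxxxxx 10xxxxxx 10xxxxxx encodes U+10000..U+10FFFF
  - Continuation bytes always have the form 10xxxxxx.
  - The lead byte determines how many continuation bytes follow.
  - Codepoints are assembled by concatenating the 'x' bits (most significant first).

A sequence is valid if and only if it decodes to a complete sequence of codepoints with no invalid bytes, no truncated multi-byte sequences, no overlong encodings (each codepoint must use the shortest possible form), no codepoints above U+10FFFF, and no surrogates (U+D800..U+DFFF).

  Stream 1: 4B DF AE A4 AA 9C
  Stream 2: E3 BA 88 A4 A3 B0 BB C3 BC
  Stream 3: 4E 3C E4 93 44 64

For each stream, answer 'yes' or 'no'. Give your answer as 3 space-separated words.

Answer: no no no

Derivation:
Stream 1: error at byte offset 3. INVALID
Stream 2: error at byte offset 3. INVALID
Stream 3: error at byte offset 4. INVALID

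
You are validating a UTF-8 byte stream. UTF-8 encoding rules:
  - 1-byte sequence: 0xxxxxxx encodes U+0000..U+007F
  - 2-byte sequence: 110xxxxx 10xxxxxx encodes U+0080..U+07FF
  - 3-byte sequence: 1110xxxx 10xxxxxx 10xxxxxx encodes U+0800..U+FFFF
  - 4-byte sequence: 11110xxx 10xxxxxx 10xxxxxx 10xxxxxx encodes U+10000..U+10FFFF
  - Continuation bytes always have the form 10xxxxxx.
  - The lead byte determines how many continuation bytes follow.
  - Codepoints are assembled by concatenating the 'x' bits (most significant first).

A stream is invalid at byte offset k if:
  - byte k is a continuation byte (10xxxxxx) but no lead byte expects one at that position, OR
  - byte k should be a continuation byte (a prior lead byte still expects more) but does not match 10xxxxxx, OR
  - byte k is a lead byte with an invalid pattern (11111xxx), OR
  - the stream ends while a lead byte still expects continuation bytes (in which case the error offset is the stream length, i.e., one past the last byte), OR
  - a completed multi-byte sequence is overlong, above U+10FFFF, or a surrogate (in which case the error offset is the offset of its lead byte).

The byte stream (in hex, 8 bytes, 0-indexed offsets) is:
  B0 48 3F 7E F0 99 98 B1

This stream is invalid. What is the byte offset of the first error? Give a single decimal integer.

Byte[0]=B0: INVALID lead byte (not 0xxx/110x/1110/11110)

Answer: 0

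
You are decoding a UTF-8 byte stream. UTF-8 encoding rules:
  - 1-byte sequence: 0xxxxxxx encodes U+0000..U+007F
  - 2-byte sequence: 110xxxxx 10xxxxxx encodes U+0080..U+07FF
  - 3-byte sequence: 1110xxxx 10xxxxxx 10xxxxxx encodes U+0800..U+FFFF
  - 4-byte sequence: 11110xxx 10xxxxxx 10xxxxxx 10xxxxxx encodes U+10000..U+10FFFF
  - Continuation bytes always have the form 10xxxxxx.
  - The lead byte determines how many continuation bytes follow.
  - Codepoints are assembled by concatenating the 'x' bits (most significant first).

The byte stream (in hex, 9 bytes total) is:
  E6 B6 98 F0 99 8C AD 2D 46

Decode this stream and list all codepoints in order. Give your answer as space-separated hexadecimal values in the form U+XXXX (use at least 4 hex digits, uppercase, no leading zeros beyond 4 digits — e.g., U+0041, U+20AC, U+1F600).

Byte[0]=E6: 3-byte lead, need 2 cont bytes. acc=0x6
Byte[1]=B6: continuation. acc=(acc<<6)|0x36=0x1B6
Byte[2]=98: continuation. acc=(acc<<6)|0x18=0x6D98
Completed: cp=U+6D98 (starts at byte 0)
Byte[3]=F0: 4-byte lead, need 3 cont bytes. acc=0x0
Byte[4]=99: continuation. acc=(acc<<6)|0x19=0x19
Byte[5]=8C: continuation. acc=(acc<<6)|0x0C=0x64C
Byte[6]=AD: continuation. acc=(acc<<6)|0x2D=0x1932D
Completed: cp=U+1932D (starts at byte 3)
Byte[7]=2D: 1-byte ASCII. cp=U+002D
Byte[8]=46: 1-byte ASCII. cp=U+0046

Answer: U+6D98 U+1932D U+002D U+0046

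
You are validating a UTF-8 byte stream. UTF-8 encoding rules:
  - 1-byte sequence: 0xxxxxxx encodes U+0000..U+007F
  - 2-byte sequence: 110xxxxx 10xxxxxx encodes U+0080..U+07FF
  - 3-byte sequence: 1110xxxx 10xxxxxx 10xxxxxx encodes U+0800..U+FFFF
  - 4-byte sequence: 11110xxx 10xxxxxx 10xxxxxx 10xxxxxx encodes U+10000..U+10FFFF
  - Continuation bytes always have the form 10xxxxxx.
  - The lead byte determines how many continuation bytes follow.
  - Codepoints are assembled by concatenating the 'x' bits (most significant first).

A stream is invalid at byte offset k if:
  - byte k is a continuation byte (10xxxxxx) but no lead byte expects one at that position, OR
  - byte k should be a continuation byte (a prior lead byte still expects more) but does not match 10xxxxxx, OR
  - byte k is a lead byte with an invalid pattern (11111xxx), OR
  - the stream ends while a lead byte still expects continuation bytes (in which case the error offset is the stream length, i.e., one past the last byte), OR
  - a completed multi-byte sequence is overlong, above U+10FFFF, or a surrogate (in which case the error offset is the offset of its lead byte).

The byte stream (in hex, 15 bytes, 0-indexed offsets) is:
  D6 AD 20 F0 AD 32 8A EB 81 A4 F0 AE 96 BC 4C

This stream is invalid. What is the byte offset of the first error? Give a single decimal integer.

Answer: 5

Derivation:
Byte[0]=D6: 2-byte lead, need 1 cont bytes. acc=0x16
Byte[1]=AD: continuation. acc=(acc<<6)|0x2D=0x5AD
Completed: cp=U+05AD (starts at byte 0)
Byte[2]=20: 1-byte ASCII. cp=U+0020
Byte[3]=F0: 4-byte lead, need 3 cont bytes. acc=0x0
Byte[4]=AD: continuation. acc=(acc<<6)|0x2D=0x2D
Byte[5]=32: expected 10xxxxxx continuation. INVALID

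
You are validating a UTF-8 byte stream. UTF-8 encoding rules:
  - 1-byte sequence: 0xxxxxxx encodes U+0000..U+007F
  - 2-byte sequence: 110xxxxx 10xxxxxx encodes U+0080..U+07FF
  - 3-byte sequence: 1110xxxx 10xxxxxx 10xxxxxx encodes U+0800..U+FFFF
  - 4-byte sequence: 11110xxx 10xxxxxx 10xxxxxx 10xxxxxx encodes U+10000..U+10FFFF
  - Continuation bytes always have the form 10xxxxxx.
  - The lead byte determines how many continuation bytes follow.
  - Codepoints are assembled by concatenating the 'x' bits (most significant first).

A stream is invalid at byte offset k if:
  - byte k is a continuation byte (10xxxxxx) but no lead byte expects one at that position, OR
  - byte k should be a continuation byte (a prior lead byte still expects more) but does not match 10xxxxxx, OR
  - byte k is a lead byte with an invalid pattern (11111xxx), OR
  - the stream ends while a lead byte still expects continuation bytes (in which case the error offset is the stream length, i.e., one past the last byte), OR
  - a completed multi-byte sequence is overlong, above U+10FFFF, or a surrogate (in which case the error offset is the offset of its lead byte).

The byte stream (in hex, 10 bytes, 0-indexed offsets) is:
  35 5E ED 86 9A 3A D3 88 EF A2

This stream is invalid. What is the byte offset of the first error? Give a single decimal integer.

Answer: 10

Derivation:
Byte[0]=35: 1-byte ASCII. cp=U+0035
Byte[1]=5E: 1-byte ASCII. cp=U+005E
Byte[2]=ED: 3-byte lead, need 2 cont bytes. acc=0xD
Byte[3]=86: continuation. acc=(acc<<6)|0x06=0x346
Byte[4]=9A: continuation. acc=(acc<<6)|0x1A=0xD19A
Completed: cp=U+D19A (starts at byte 2)
Byte[5]=3A: 1-byte ASCII. cp=U+003A
Byte[6]=D3: 2-byte lead, need 1 cont bytes. acc=0x13
Byte[7]=88: continuation. acc=(acc<<6)|0x08=0x4C8
Completed: cp=U+04C8 (starts at byte 6)
Byte[8]=EF: 3-byte lead, need 2 cont bytes. acc=0xF
Byte[9]=A2: continuation. acc=(acc<<6)|0x22=0x3E2
Byte[10]: stream ended, expected continuation. INVALID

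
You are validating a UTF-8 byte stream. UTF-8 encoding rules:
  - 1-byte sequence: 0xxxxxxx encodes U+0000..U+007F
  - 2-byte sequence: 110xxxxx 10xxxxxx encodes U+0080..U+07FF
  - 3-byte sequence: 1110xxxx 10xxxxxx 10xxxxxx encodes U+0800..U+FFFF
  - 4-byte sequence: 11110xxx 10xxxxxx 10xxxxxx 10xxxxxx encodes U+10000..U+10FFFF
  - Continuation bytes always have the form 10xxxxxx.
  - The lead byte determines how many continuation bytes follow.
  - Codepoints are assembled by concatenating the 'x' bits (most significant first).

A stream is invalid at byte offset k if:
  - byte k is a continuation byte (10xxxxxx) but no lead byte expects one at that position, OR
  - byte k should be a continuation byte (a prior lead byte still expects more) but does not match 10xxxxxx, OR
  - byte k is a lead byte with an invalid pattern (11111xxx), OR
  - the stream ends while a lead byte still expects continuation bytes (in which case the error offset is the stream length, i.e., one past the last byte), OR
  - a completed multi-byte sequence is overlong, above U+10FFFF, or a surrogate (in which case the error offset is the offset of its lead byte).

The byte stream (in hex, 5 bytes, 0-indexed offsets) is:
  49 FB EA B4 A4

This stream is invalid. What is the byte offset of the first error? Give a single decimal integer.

Byte[0]=49: 1-byte ASCII. cp=U+0049
Byte[1]=FB: INVALID lead byte (not 0xxx/110x/1110/11110)

Answer: 1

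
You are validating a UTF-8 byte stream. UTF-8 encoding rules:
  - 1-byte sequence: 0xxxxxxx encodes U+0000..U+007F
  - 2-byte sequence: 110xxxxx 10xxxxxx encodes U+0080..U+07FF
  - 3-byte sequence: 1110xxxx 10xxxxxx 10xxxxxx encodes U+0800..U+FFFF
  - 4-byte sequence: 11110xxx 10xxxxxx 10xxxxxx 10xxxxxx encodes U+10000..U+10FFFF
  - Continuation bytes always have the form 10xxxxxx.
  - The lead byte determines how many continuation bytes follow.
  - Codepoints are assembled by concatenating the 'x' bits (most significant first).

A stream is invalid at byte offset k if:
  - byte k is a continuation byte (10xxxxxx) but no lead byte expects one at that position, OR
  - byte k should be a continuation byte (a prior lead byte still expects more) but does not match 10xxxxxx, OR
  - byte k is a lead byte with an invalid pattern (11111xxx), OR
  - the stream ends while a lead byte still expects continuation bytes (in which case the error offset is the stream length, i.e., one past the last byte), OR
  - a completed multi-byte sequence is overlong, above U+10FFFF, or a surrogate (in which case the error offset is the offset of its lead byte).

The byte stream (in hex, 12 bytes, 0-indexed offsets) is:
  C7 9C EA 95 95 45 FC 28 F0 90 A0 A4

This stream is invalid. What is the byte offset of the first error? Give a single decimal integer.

Byte[0]=C7: 2-byte lead, need 1 cont bytes. acc=0x7
Byte[1]=9C: continuation. acc=(acc<<6)|0x1C=0x1DC
Completed: cp=U+01DC (starts at byte 0)
Byte[2]=EA: 3-byte lead, need 2 cont bytes. acc=0xA
Byte[3]=95: continuation. acc=(acc<<6)|0x15=0x295
Byte[4]=95: continuation. acc=(acc<<6)|0x15=0xA555
Completed: cp=U+A555 (starts at byte 2)
Byte[5]=45: 1-byte ASCII. cp=U+0045
Byte[6]=FC: INVALID lead byte (not 0xxx/110x/1110/11110)

Answer: 6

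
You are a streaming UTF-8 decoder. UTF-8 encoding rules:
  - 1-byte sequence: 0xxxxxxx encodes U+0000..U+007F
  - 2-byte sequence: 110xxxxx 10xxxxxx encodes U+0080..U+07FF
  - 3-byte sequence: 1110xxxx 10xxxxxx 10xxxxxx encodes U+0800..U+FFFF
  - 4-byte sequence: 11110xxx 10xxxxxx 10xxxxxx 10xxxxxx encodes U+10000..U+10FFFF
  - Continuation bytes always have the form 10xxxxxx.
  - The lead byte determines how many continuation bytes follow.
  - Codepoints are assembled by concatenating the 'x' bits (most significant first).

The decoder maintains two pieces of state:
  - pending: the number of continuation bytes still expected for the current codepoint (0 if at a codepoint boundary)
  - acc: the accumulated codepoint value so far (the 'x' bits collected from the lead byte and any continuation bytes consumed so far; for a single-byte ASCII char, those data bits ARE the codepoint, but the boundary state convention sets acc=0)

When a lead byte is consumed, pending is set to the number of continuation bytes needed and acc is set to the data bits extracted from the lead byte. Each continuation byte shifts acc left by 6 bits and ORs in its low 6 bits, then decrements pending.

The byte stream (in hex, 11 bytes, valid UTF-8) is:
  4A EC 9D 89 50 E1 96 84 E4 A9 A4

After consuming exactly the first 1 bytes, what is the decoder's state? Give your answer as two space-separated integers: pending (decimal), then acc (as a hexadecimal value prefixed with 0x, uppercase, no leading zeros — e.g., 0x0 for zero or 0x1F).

Byte[0]=4A: 1-byte. pending=0, acc=0x0

Answer: 0 0x0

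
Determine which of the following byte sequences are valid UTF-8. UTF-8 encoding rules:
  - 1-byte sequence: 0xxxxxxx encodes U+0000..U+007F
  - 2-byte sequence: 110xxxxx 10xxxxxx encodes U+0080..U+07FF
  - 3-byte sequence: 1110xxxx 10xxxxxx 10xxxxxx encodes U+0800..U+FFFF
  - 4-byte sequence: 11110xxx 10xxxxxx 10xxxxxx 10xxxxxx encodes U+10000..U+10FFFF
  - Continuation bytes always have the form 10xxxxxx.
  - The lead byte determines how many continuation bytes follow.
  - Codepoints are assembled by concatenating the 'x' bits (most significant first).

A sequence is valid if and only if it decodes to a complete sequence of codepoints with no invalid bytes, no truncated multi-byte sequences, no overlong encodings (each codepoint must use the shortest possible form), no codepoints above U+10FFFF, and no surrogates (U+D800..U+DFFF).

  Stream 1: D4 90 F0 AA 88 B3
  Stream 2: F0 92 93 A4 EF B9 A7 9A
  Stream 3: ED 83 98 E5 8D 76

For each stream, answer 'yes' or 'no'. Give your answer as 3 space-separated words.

Stream 1: decodes cleanly. VALID
Stream 2: error at byte offset 7. INVALID
Stream 3: error at byte offset 5. INVALID

Answer: yes no no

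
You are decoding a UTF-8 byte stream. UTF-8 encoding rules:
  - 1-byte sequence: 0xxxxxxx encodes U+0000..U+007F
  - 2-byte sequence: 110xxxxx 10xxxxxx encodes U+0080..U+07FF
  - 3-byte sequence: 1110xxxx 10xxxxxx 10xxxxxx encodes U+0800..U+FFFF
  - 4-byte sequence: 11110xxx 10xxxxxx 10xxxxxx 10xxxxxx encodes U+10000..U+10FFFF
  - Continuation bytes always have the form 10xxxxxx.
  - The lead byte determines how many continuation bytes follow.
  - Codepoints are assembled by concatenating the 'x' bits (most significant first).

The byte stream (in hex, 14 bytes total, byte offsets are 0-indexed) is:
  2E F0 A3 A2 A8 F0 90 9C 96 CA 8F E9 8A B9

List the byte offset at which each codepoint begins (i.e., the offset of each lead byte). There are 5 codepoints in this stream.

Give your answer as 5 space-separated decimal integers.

Byte[0]=2E: 1-byte ASCII. cp=U+002E
Byte[1]=F0: 4-byte lead, need 3 cont bytes. acc=0x0
Byte[2]=A3: continuation. acc=(acc<<6)|0x23=0x23
Byte[3]=A2: continuation. acc=(acc<<6)|0x22=0x8E2
Byte[4]=A8: continuation. acc=(acc<<6)|0x28=0x238A8
Completed: cp=U+238A8 (starts at byte 1)
Byte[5]=F0: 4-byte lead, need 3 cont bytes. acc=0x0
Byte[6]=90: continuation. acc=(acc<<6)|0x10=0x10
Byte[7]=9C: continuation. acc=(acc<<6)|0x1C=0x41C
Byte[8]=96: continuation. acc=(acc<<6)|0x16=0x10716
Completed: cp=U+10716 (starts at byte 5)
Byte[9]=CA: 2-byte lead, need 1 cont bytes. acc=0xA
Byte[10]=8F: continuation. acc=(acc<<6)|0x0F=0x28F
Completed: cp=U+028F (starts at byte 9)
Byte[11]=E9: 3-byte lead, need 2 cont bytes. acc=0x9
Byte[12]=8A: continuation. acc=(acc<<6)|0x0A=0x24A
Byte[13]=B9: continuation. acc=(acc<<6)|0x39=0x92B9
Completed: cp=U+92B9 (starts at byte 11)

Answer: 0 1 5 9 11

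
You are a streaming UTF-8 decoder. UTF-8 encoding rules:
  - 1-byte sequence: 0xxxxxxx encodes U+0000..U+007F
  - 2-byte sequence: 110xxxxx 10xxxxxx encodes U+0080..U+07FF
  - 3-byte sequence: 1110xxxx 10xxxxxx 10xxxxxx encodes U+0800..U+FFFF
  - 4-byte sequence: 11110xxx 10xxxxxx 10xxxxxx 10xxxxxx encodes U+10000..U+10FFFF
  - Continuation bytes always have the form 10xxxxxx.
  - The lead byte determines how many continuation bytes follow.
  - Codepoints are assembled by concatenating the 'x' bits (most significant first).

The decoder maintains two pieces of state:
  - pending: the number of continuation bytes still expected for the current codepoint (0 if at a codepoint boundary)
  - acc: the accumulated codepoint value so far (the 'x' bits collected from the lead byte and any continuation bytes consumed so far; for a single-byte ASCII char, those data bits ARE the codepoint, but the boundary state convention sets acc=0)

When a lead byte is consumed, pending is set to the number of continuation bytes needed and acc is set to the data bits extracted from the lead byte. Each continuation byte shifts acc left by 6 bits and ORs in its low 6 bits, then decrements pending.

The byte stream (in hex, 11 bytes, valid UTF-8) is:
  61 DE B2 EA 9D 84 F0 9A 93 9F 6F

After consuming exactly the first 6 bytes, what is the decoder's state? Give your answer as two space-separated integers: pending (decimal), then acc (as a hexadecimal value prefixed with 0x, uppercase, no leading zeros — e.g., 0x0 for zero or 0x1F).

Answer: 0 0xA744

Derivation:
Byte[0]=61: 1-byte. pending=0, acc=0x0
Byte[1]=DE: 2-byte lead. pending=1, acc=0x1E
Byte[2]=B2: continuation. acc=(acc<<6)|0x32=0x7B2, pending=0
Byte[3]=EA: 3-byte lead. pending=2, acc=0xA
Byte[4]=9D: continuation. acc=(acc<<6)|0x1D=0x29D, pending=1
Byte[5]=84: continuation. acc=(acc<<6)|0x04=0xA744, pending=0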